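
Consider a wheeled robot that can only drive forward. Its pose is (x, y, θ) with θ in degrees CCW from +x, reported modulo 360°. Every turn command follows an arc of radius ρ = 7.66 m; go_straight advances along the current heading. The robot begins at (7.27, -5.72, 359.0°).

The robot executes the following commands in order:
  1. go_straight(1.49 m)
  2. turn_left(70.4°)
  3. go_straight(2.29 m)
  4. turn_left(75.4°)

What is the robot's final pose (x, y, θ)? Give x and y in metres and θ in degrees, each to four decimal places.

(14.1146, 10.3157, 144.8000°)

set_pose: (x, y, θ) = (7.2700, -5.7200, 359.0000°), ρ = 7.66
go_straight(1.49): x += 1.49·cos θ, y += 1.49·sin θ → (8.7598, -5.7460, 359.0000°)
turn_left(70.4°): centre at ρ to the left, rotate +70.4° → (16.0637, -0.7823, 429.4000° ≡ 69.4000°)
go_straight(2.29): x += 2.29·cos θ, y += 2.29·sin θ → (16.8694, 1.3613, 69.4000°)
turn_left(75.4°): centre at ρ to the left, rotate +75.4° → (14.1146, 10.3157, 144.8000°)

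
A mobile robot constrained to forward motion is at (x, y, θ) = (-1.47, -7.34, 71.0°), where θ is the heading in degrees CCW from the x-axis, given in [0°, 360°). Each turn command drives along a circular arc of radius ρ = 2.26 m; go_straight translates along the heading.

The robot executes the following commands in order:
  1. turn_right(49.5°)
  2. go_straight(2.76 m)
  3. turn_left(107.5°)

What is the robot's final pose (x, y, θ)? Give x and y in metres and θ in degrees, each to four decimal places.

(3.3346, -1.4365, 129.0000°)

set_pose: (x, y, θ) = (-1.4700, -7.3400, 71.0000°), ρ = 2.26
turn_right(49.5°): centre at ρ to the right, rotate −49.5° → (-0.1614, -5.9730, 21.5000°)
go_straight(2.76): x += 2.76·cos θ, y += 2.76·sin θ → (2.4065, -4.9615, 21.5000°)
turn_left(107.5°): centre at ρ to the left, rotate +107.5° → (3.3346, -1.4365, 129.0000°)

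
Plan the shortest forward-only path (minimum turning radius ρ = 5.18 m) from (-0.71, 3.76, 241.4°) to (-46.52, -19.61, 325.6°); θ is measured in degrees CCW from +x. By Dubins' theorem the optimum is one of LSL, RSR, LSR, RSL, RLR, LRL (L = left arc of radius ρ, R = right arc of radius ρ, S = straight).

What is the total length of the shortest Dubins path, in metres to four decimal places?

58.6193 m

Let ψ = atan2(Δy, Δx) = atan2(-23.37, -45.81) = -152.9716° be the start→goal bearing.
Normalize: d = |goal − start| / ρ = 51.426773/5.18 = 9.927948, α = (θ_start − ψ) mod 360° = 34.3716° = 0.599897 rad, β = (θ_goal − ψ) mod 360° = 118.5716° = 2.069464 rad.
Common terms: sin α = 0.564558, cos α = 0.825394, sin β = 0.878220, cos β = -0.478256, cos(α−β) = 0.101056, d² = 98.564161. Work in radians in the unit-radius frame; every candidate has L = ρ·(t + p + q).
LSL: p² = 2 + d² − 2cos(α−β) + 2d(sin α − sin β) = 94.133991; p = √p² = 9.702267; φ = atan2(cos β − cos α, d + sin α − sin β) = -0.134773 rad; t = (φ − α) mod 2π = 5.548515 rad, q = (β − φ) mod 2π = 2.204237 rad → L = 5.18·(5.548515 + 9.702267 + 2.204237) = 5.18·17.455020 = 90.417003 m
RSR: p² = 2 + d² − 2cos(α−β) + 2d(sin β − sin α) = 106.590106; p = √p² = 10.324248; φ = atan2(cos α − cos β, d − sin α + sin β) = 0.126609 rad; t = (α − φ) mod 2π = 0.473288 rad, q = (φ − β) mod 2π = 4.340330 rad → L = 5.18·(0.473288 + 10.324248 + 4.340330) = 5.18·15.137867 = 78.414149 m
LSR: p² = d² − 2 + 2cos(α−β) + 2d(sin α + sin β) = 125.413923; p = √p² = 11.198836; φ = atan2(−cos α − cos β, d + sin α + sin β) − atan2(−2, p) = 0.146207 rad; t = (φ − α) mod 2π = 5.829496 rad, q = (φ − β) mod 2π = 4.359928 rad → L = 5.18·(5.829496 + 11.198836 + 4.359928) = 5.18·21.388260 = 110.791185 m
RSL: p² = d² − 2 + 2cos(α−β) − 2d(sin α + sin β) = 68.118624; p = √p² = 8.253401; φ = atan2(cos α + cos β, d − sin α − sin β) − atan2(2, p) = -0.196853 rad; t = (α − φ) mod 2π = 0.796750 rad, q = (β − φ) mod 2π = 2.266318 rad → L = 5.18·(0.796750 + 8.253401 + 2.266318) = 5.18·11.316469 = 58.619308 m
RLR: c = (6 − d² + 2cos(α−β) + 2d(sin α − sin β))/8 = -12.323763, |c| > 1 → infeasible
LRL: c = (6 − d² + 2cos(α−β) − 2d(sin α − sin β))/8 = -10.766749, |c| > 1 → infeasible
Shortest: RSL with L = 58.619308 m ≈ 58.6193 m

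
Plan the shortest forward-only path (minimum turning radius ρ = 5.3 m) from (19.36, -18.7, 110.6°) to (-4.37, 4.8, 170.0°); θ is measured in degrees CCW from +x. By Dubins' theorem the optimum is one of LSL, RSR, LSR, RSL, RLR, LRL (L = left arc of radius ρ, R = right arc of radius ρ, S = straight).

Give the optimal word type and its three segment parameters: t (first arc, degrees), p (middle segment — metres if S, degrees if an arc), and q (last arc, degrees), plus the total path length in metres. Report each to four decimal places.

LSL: t = 23.7441°, p = 28.1691 m, q = 35.6559°, L = 33.6637 m

Let ψ = atan2(Δy, Δx) = atan2(23.50, -23.73) = 135.2790° be the start→goal bearing.
Normalize: d = |goal − start| / ρ = 33.397049/5.3 = 6.301330, α = (θ_start − ψ) mod 360° = 335.3210° = 5.852455 rad, β = (θ_goal − ψ) mod 360° = 34.7210° = 0.605995 rad.
Common terms: sin α = -0.417534, cos α = 0.908661, sin β = 0.569581, cos β = 0.821935, cos(α−β) = 0.509041, d² = 39.706760. Work in radians in the unit-radius frame; every candidate has L = ρ·(t + p + q).
LSL: p² = 2 + d² − 2cos(α−β) + 2d(sin α − sin β) = 28.248404; p = √p² = 5.314923; φ = atan2(cos β − cos α, d + sin α − sin β) = -0.016318 rad; t = (φ − α) mod 2π = 0.414412 rad, q = (β − φ) mod 2π = 0.622314 rad → L = 5.3·(0.414412 + 5.314923 + 0.622314) = 5.3·6.351648 = 33.663736 m
RSR: p² = 2 + d² − 2cos(α−β) + 2d(sin β − sin α) = 53.128951; p = √p² = 7.288961; φ = atan2(cos α − cos β, d − sin α + sin β) = 0.011899 rad; t = (α − φ) mod 2π = 5.840557 rad, q = (φ − β) mod 2π = 5.689088 rad → L = 5.3·(5.840557 + 7.288961 + 5.689088) = 5.3·18.818606 = 99.738612 m
LSR: p² = d² − 2 + 2cos(α−β) + 2d(sin α + sin β) = 40.641031; p = √p² = 6.375032; φ = atan2(−cos α − cos β, d + sin α + sin β) − atan2(−2, p) = 0.041995 rad; t = (φ − α) mod 2π = 0.472725 rad, q = (φ − β) mod 2π = 5.719185 rad → L = 5.3·(0.472725 + 6.375032 + 5.719185) = 5.3·12.566941 = 66.604790 m
RSL: p² = d² − 2 + 2cos(α−β) − 2d(sin α + sin β) = 36.808656; p = √p² = 6.067014; φ = atan2(cos α + cos β, d − sin α − sin β) − atan2(2, p) = -0.044098 rad; t = (α − φ) mod 2π = 5.896554 rad, q = (β − φ) mod 2π = 0.650094 rad → L = 5.3·(5.896554 + 6.067014 + 0.650094) = 5.3·12.613661 = 66.852405 m
RLR: c = (6 − d² + 2cos(α−β) + 2d(sin α − sin β))/8 = -5.641119, |c| > 1 → infeasible
LRL: c = (6 − d² + 2cos(α−β) − 2d(sin α − sin β))/8 = -2.531051, |c| > 1 → infeasible
Shortest: LSL with L = 33.663736 m ≈ 33.6637 m
Convert LSL to answer units (arcs ×180/π): t = 0.414412·180/π = 23.7441°, p = ρ·p = 5.3·5.314923 = 28.1691 m, q = 0.622314·180/π = 35.6559°, L = 33.6637 m.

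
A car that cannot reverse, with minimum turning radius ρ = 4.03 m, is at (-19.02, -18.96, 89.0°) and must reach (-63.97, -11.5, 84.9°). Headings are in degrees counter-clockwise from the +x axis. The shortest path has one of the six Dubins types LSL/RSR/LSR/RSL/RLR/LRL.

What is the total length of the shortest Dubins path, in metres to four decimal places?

Let ψ = atan2(Δy, Δx) = atan2(7.46, -44.95) = 170.5770° be the start→goal bearing.
Normalize: d = |goal − start| / ρ = 45.564834/4.03 = 11.306410, α = (θ_start − ψ) mod 360° = 278.4230° = 4.859399 rad, β = (θ_goal − ψ) mod 360° = 274.3230° = 4.787840 rad.
Common terms: sin α = -0.989213, cos α = 0.146481, sin β = -0.997155, cos β = 0.075380, cos(α−β) = 0.997441, d² = 127.834917. Work in radians in the unit-radius frame; every candidate has L = ρ·(t + p + q).
LSL: p² = 2 + d² − 2cos(α−β) + 2d(sin α − sin β) = 128.019613; p = √p² = 11.314575; φ = atan2(cos β − cos α, d + sin α − sin β) = -0.006284 rad; t = (φ − α) mod 2π = 1.417502 rad, q = (β − φ) mod 2π = 4.794124 rad → L = 4.03·(1.417502 + 11.314575 + 4.794124) = 4.03·17.526202 = 70.630594 m
RSR: p² = 2 + d² − 2cos(α−β) + 2d(sin β − sin α) = 127.660458; p = √p² = 11.298693; φ = atan2(cos α − cos β, d − sin α + sin β) = 0.006293 rad; t = (α − φ) mod 2π = 4.853106 rad, q = (φ − β) mod 2π = 1.501638 rad → L = 4.03·(4.853106 + 11.298693 + 1.501638) = 4.03·17.653437 = 71.143349 m
LSR: p² = d² − 2 + 2cos(α−β) + 2d(sin α + sin β) = 82.912406; p = √p² = 9.105625; φ = atan2(−cos α − cos β, d + sin α + sin β) − atan2(−2, p) = 0.192411 rad; t = (φ − α) mod 2π = 1.616197 rad, q = (φ − β) mod 2π = 1.687756 rad → L = 4.03·(1.616197 + 9.105625 + 1.687756) = 4.03·12.409578 = 50.010600 m
RSL: p² = d² − 2 + 2cos(α−β) − 2d(sin α + sin β) = 172.747191; p = √p² = 13.143333; φ = atan2(cos α + cos β, d − sin α − sin β) − atan2(2, p) = -0.134321 rad; t = (α − φ) mod 2π = 4.993720 rad, q = (β − φ) mod 2π = 4.922162 rad → L = 4.03·(4.993720 + 13.143333 + 4.922162) = 4.03·23.059214 = 92.928633 m
RLR: c = (6 − d² + 2cos(α−β) + 2d(sin α − sin β))/8 = -14.957557, |c| > 1 → infeasible
LRL: c = (6 − d² + 2cos(α−β) − 2d(sin α − sin β))/8 = -15.002452, |c| > 1 → infeasible
Shortest: LSR with L = 50.010600 m ≈ 50.0106 m

50.0106 m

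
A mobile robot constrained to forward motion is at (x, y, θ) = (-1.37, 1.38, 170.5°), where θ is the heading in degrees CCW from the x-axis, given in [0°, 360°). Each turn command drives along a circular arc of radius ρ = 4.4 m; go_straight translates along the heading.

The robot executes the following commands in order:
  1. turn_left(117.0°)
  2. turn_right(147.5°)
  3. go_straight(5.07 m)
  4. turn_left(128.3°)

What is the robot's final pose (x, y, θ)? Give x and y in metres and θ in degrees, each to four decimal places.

(-24.4274, -8.9576, 268.3000°)

set_pose: (x, y, θ) = (-1.3700, 1.3800, 170.5000°), ρ = 4.4
turn_left(117.0°): centre at ρ to the left, rotate +117.0° → (-6.2926, -4.2828, 287.5000°)
turn_right(147.5°): centre at ρ to the right, rotate −147.5° → (-13.3172, -8.9765, 140.0000°)
go_straight(5.07): x += 5.07·cos θ, y += 5.07·sin θ → (-17.2010, -5.7175, 140.0000°)
turn_left(128.3°): centre at ρ to the left, rotate +128.3° → (-24.4274, -8.9576, 268.3000°)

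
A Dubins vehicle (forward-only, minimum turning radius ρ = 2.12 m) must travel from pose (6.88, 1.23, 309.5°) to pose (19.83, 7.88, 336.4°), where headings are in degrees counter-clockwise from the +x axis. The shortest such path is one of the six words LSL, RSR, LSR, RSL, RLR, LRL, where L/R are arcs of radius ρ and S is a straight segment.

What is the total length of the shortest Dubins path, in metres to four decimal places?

Let ψ = atan2(Δy, Δx) = atan2(6.65, 12.95) = 27.1811° be the start→goal bearing.
Normalize: d = |goal − start| / ρ = 14.557644/2.12 = 6.866813, α = (θ_start − ψ) mod 360° = 282.3189° = 4.927394 rad, β = (θ_goal − ψ) mod 360° = 309.2189° = 5.396888 rad.
Common terms: sin α = -0.976975, cos α = 0.213352, sin β = -0.774736, cos β = 0.632285, cos(α−β) = 0.891798, d² = 47.153124. Work in radians in the unit-radius frame; every candidate has L = ρ·(t + p + q).
LSL: p² = 2 + d² − 2cos(α−β) + 2d(sin α − sin β) = 44.592051; p = √p² = 6.677728; φ = atan2(cos β − cos α, d + sin α − sin β) = 0.062777 rad; t = (φ − α) mod 2π = 1.418568 rad, q = (β − φ) mod 2π = 5.334111 rad → L = 2.12·(1.418568 + 6.677728 + 5.334111) = 2.12·13.430407 = 28.472463 m
RSR: p² = 2 + d² − 2cos(α−β) + 2d(sin β − sin α) = 50.147007; p = √p² = 7.081455; φ = atan2(cos α − cos β, d − sin α + sin β) = -0.059194 rad; t = (α − φ) mod 2π = 4.986588 rad, q = (φ − β) mod 2π = 0.827104 rad → L = 2.12·(4.986588 + 7.081455 + 0.827104) = 2.12·12.895147 = 27.337711 m
LSR: p² = d² − 2 + 2cos(α−β) + 2d(sin α + sin β) = 22.879369; p = √p² = 4.783238; φ = atan2(−cos α − cos β, d + sin α + sin β) − atan2(−2, p) = 0.232195 rad; t = (φ − α) mod 2π = 1.587986 rad, q = (φ − β) mod 2π = 1.118492 rad → L = 2.12·(1.587986 + 4.783238 + 1.118492) = 2.12·7.489717 = 15.878200 m
RSL: p² = d² − 2 + 2cos(α−β) − 2d(sin α + sin β) = 70.994069; p = √p² = 8.425798; φ = atan2(cos α + cos β, d − sin α − sin β) − atan2(2, p) = -0.135248 rad; t = (α − φ) mod 2π = 5.062642 rad, q = (β − φ) mod 2π = 5.532135 rad → L = 2.12·(5.062642 + 8.425798 + 5.532135) = 2.12·19.020575 = 40.323619 m
RLR: c = (6 − d² + 2cos(α−β) + 2d(sin α − sin β))/8 = -5.268376, |c| > 1 → infeasible
LRL: c = (6 − d² + 2cos(α−β) − 2d(sin α − sin β))/8 = -4.574006, |c| > 1 → infeasible
Shortest: LSR with L = 15.878200 m ≈ 15.8782 m

15.8782 m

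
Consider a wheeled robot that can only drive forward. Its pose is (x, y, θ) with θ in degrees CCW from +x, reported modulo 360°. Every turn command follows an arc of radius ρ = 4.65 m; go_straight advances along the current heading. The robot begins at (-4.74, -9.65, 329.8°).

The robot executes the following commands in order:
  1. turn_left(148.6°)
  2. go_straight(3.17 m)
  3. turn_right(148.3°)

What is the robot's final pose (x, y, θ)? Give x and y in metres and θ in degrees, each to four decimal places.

set_pose: (x, y, θ) = (-4.7400, -9.6500, 329.8000°), ρ = 4.65
turn_left(148.6°): centre at ρ to the left, rotate +148.6° → (1.6894, -3.4195, 478.4000° ≡ 118.4000°)
go_straight(3.17): x += 3.17·cos θ, y += 3.17·sin θ → (0.1817, -0.6310, 118.4000°)
turn_right(148.3°): centre at ρ to the right, rotate −148.3° → (6.5900, 5.6117, -29.9000° ≡ 330.1000°)

(6.5900, 5.6117, 330.1000°)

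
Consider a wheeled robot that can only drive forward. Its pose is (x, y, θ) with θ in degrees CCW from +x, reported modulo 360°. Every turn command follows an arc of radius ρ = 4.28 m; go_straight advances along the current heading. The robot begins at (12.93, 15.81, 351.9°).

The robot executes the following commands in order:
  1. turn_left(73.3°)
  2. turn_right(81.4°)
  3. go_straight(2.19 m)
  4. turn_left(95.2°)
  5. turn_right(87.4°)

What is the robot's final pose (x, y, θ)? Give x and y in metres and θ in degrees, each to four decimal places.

set_pose: (x, y, θ) = (12.9300, 15.8100, 351.9000°), ρ = 4.28
turn_left(73.3°): centre at ρ to the left, rotate +73.3° → (17.4183, 18.2520, 425.2000° ≡ 65.2000°)
turn_right(81.4°): centre at ρ to the right, rotate −81.4° → (22.4977, 20.5668, -16.2000° ≡ 343.8000°)
go_straight(2.19): x += 2.19·cos θ, y += 2.19·sin θ → (24.6008, 19.9559, 343.8000°)
turn_left(95.2°): centre at ρ to the left, rotate +95.2° → (29.9962, 23.2493, 439.0000° ≡ 79.0000°)
turn_right(87.4°): centre at ρ to the right, rotate −87.4° → (34.8228, 26.6667, -8.4000° ≡ 351.6000°)

(34.8228, 26.6667, 351.6000°)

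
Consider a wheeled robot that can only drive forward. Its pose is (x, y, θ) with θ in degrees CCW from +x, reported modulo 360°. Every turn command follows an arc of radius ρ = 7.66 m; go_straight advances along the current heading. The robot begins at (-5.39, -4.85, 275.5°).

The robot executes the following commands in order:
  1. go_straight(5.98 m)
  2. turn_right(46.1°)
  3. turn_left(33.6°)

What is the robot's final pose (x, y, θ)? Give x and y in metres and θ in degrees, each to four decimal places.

set_pose: (x, y, θ) = (-5.3900, -4.8500, 275.5000°), ρ = 7.66
go_straight(5.98): x += 5.98·cos θ, y += 5.98·sin θ → (-4.8168, -10.8025, 275.5000°)
turn_right(46.1°): centre at ρ to the right, rotate −46.1° → (-6.6256, -16.5216, 229.4000°)
turn_left(33.6°): centre at ρ to the left, rotate +33.6° → (-8.4124, -20.5730, 263.0000°)

(-8.4124, -20.5730, 263.0000°)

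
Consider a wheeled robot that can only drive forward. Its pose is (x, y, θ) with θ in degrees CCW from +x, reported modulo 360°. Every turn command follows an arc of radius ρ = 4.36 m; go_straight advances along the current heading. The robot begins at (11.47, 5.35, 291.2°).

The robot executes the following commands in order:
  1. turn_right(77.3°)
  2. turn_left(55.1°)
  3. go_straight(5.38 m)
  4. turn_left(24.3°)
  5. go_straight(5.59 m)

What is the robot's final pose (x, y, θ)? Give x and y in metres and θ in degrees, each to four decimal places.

set_pose: (x, y, θ) = (11.4700, 5.3500, 291.2000°), ρ = 4.36
turn_right(77.3°): centre at ρ to the right, rotate −77.3° → (9.8368, 0.1545, 213.9000°)
turn_left(55.1°): centre at ρ to the left, rotate +55.1° → (7.9093, -3.3883, 269.0000°)
go_straight(5.38): x += 5.38·cos θ, y += 5.38·sin θ → (7.8154, -8.7675, 269.0000°)
turn_left(24.3°): centre at ρ to the left, rotate +24.3° → (8.1703, -10.5681, 293.3000°)
go_straight(5.59): x += 5.59·cos θ, y += 5.59·sin θ → (10.3814, -15.7023, 293.3000°)

(10.3814, -15.7023, 293.3000°)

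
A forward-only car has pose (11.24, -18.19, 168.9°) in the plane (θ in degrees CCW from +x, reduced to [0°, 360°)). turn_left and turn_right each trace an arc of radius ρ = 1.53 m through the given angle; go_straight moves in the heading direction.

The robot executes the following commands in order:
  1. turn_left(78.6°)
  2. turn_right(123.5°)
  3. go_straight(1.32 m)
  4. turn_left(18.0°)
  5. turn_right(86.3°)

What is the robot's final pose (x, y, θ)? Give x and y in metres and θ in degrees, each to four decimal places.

set_pose: (x, y, θ) = (11.2400, -18.1900, 168.9000°), ρ = 1.53
turn_left(78.6°): centre at ρ to the left, rotate +78.6° → (9.5319, -19.1059, 247.5000°)
turn_right(123.5°): centre at ρ to the right, rotate −123.5° → (6.8499, -19.3759, 124.0000°)
go_straight(1.32): x += 1.32·cos θ, y += 1.32·sin θ → (6.1118, -18.2816, 124.0000°)
turn_left(18.0°): centre at ρ to the left, rotate +18.0° → (5.7853, -17.9315, 142.0000°)
turn_right(86.3°): centre at ρ to the right, rotate −86.3° → (5.4634, -15.8637, 55.7000°)

(5.4634, -15.8637, 55.7000°)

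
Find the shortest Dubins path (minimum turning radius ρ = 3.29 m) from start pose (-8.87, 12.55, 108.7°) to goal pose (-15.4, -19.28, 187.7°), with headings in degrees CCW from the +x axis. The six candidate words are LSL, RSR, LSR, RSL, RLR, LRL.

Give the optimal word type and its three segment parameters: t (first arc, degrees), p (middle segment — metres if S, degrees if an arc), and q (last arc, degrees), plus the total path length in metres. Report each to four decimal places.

Let ψ = atan2(Δy, Δx) = atan2(-31.83, -6.53) = -101.5935° be the start→goal bearing.
Normalize: d = |goal − start| / ρ = 32.492919/3.29 = 9.876267, α = (θ_start − ψ) mod 360° = 210.2935° = 3.670314 rad, β = (θ_goal − ψ) mod 360° = 289.2935° = 5.049124 rad.
Common terms: sin α = -0.504430, cos α = -0.863453, sin β = -0.943838, cos β = 0.330407, cos(α−β) = 0.190809, d² = 97.540655. Work in radians in the unit-radius frame; every candidate has L = ρ·(t + p + q).
LSL: p² = 2 + d² − 2cos(α−β) + 2d(sin α − sin β) = 107.838472; p = √p² = 10.384530; φ = atan2(cos β − cos α, d + sin α − sin β) = 0.115220 rad; t = (φ − α) mod 2π = 2.728091 rad, q = (β − φ) mod 2π = 4.933904 rad → L = 3.29·(2.728091 + 10.384530 + 4.933904) = 3.29·18.046526 = 59.373070 m
RSR: p² = 2 + d² − 2cos(α−β) + 2d(sin β − sin α) = 90.479601; p = √p² = 9.512077; φ = atan2(cos α − cos β, d − sin α + sin β) = -0.125842 rad; t = (α − φ) mod 2π = 3.796156 rad, q = (φ − β) mod 2π = 1.108219 rad → L = 3.29·(3.796156 + 9.512077 + 1.108219) = 3.29·14.416452 = 47.430126 m
LSR: p² = d² − 2 + 2cos(α−β) + 2d(sin α + sin β) = 67.315306; p = √p² = 8.204591; φ = atan2(−cos α − cos β, d + sin α + sin β) − atan2(−2, p) = 0.302266 rad; t = (φ − α) mod 2π = 2.915137 rad, q = (φ − β) mod 2π = 1.536327 rad → L = 3.29·(2.915137 + 8.204591 + 1.536327) = 3.29·12.656054 = 41.638418 m
RSL: p² = d² − 2 + 2cos(α−β) − 2d(sin α + sin β) = 124.529239; p = √p² = 11.159267; φ = atan2(cos α + cos β, d − sin α − sin β) − atan2(2, p) = -0.224376 rad; t = (α − φ) mod 2π = 3.894690 rad, q = (β − φ) mod 2π = 5.273500 rad → L = 3.29·(3.894690 + 11.159267 + 5.273500) = 3.29·20.327457 = 66.877332 m
RLR: c = (6 − d² + 2cos(α−β) + 2d(sin α − sin β))/8 = -10.309950, |c| > 1 → infeasible
LRL: c = (6 − d² + 2cos(α−β) − 2d(sin α − sin β))/8 = -12.479809, |c| > 1 → infeasible
Shortest: LSR with L = 41.638418 m ≈ 41.6384 m
Convert LSR to answer units (arcs ×180/π): t = 2.915137·180/π = 167.0250°, p = ρ·p = 3.29·8.204591 = 26.9931 m, q = 1.536327·180/π = 88.0250°, L = 41.6384 m.

LSR: t = 167.0250°, p = 26.9931 m, q = 88.0250°, L = 41.6384 m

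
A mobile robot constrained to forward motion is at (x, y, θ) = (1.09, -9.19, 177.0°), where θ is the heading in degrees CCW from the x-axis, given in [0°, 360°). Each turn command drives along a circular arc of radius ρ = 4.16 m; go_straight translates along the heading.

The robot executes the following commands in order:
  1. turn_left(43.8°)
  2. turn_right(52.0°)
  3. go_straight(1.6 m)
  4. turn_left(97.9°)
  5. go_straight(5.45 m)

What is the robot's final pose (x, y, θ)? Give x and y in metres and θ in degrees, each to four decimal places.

(-12.2166, -20.0984, 266.7000°)

set_pose: (x, y, θ) = (1.0900, -9.1900, 177.0000°), ρ = 4.16
turn_left(43.8°): centre at ρ to the left, rotate +43.8° → (-1.8459, -10.1952, 220.8000°)
turn_right(52.0°): centre at ρ to the right, rotate −52.0° → (-5.3722, -11.1269, 168.8000°)
go_straight(1.6): x += 1.6·cos θ, y += 1.6·sin θ → (-6.9417, -10.8161, 168.8000°)
turn_left(97.9°): centre at ρ to the left, rotate +97.9° → (-11.9028, -14.6574, 266.7000°)
go_straight(5.45): x += 5.45·cos θ, y += 5.45·sin θ → (-12.2166, -20.0984, 266.7000°)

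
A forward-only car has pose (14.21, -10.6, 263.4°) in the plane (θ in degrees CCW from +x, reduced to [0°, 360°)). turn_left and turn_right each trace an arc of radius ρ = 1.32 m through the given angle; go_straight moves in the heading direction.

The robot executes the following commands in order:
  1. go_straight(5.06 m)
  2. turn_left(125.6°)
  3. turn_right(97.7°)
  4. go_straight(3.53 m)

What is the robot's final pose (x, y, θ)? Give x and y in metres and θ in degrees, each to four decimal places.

set_pose: (x, y, θ) = (14.2100, -10.6000, 263.4000°), ρ = 1.32
go_straight(5.06): x += 5.06·cos θ, y += 5.06·sin θ → (13.6284, -15.6265, 263.4000°)
turn_left(125.6°): centre at ρ to the left, rotate +125.6° → (15.5796, -16.9327, 389.0000° ≡ 29.0000°)
turn_right(97.7°): centre at ρ to the right, rotate −97.7° → (17.4494, -17.6077, -68.7000° ≡ 291.3000°)
go_straight(3.53): x += 3.53·cos θ, y += 3.53·sin θ → (18.7317, -20.8966, 291.3000°)

(18.7317, -20.8966, 291.3000°)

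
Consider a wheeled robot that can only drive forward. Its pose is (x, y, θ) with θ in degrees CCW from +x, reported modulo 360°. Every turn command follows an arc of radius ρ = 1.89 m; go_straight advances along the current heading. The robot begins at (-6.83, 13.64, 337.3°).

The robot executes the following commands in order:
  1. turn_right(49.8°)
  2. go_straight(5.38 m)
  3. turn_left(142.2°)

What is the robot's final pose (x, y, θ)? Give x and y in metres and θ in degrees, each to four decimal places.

(-0.5639, 7.2464, 69.7000°)

set_pose: (x, y, θ) = (-6.8300, 13.6400, 337.3000°), ρ = 1.89
turn_right(49.8°): centre at ρ to the right, rotate −49.8° → (-5.7568, 12.4647, 287.5000°)
go_straight(5.38): x += 5.38·cos θ, y += 5.38·sin θ → (-4.1390, 7.3337, 287.5000°)
turn_left(142.2°): centre at ρ to the left, rotate +142.2° → (-0.5639, 7.2464, 429.7000° ≡ 69.7000°)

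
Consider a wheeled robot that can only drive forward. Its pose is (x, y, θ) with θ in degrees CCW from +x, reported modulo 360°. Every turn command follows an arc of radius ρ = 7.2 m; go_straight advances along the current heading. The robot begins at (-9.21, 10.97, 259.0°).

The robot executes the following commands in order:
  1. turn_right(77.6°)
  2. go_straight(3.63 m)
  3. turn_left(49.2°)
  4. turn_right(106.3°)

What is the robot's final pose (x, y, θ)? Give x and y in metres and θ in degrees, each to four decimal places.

(-36.6301, 2.9422, 124.3000°)

set_pose: (x, y, θ) = (-9.2100, 10.9700, 259.0000°), ρ = 7.2
turn_right(77.6°): centre at ρ to the right, rotate −77.6° → (-16.1018, 5.1460, 181.4000°)
go_straight(3.63): x += 3.63·cos θ, y += 3.63·sin θ → (-19.7307, 5.0573, 181.4000°)
turn_left(49.2°): centre at ρ to the left, rotate +49.2° → (-25.1185, 2.4295, 230.6000°)
turn_right(106.3°): centre at ρ to the right, rotate −106.3° → (-36.6301, 2.9422, 124.3000°)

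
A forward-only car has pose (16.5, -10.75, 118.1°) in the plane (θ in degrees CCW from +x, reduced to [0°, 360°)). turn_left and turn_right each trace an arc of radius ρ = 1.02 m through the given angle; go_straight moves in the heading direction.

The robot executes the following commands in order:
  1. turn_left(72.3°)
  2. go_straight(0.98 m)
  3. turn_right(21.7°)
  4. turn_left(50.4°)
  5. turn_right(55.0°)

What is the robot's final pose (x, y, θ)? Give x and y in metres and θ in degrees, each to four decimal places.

(12.3023, -10.7992, 164.1000°)

set_pose: (x, y, θ) = (16.5000, -10.7500, 118.1000°), ρ = 1.02
turn_left(72.3°): centre at ρ to the left, rotate +72.3° → (15.4161, -10.2272, 190.4000°)
go_straight(0.98): x += 0.98·cos θ, y += 0.98·sin θ → (14.4522, -10.4041, 190.4000°)
turn_right(21.7°): centre at ρ to the right, rotate −21.7° → (14.0682, -10.4011, 168.7000°)
turn_left(50.4°): centre at ρ to the left, rotate +50.4° → (13.2251, -10.6097, 219.1000°)
turn_right(55.0°): centre at ρ to the right, rotate −55.0° → (12.3023, -10.7992, 164.1000°)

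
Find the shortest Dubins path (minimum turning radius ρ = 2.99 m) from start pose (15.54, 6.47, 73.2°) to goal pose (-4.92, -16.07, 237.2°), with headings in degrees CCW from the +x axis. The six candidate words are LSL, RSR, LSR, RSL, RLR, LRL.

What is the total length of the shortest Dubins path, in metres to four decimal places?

37.7771 m

Let ψ = atan2(Δy, Δx) = atan2(-22.54, -20.46) = -132.2306° be the start→goal bearing.
Normalize: d = |goal − start| / ρ = 30.441143/2.99 = 10.180984, α = (θ_start − ψ) mod 360° = 205.4306° = 3.585441 rad, β = (θ_goal − ψ) mod 360° = 9.4306° = 0.164596 rad.
Common terms: sin α = -0.429418, cos α = -0.903106, sin β = 0.163854, cos β = 0.986485, cos(α−β) = -0.961262, d² = 103.652442. Work in radians in the unit-radius frame; every candidate has L = ρ·(t + p + q).
LSL: p² = 2 + d² − 2cos(α−β) + 2d(sin α − sin β) = 95.494785; p = √p² = 9.772143; φ = atan2(cos β − cos α, d + sin α − sin β) = 0.194591 rad; t = (φ − α) mod 2π = 2.892335 rad, q = (β − φ) mod 2π = 6.253190 rad → L = 2.99·(2.892335 + 9.772143 + 6.253190) = 2.99·18.917669 = 56.563829 m
RSR: p² = 2 + d² − 2cos(α−β) + 2d(sin β − sin α) = 119.655146; p = √p² = 10.938699; φ = atan2(cos α − cos β, d − sin α + sin β) = -0.173614 rad; t = (α − φ) mod 2π = 3.759056 rad, q = (φ − β) mod 2π = 5.944975 rad → L = 2.99·(3.759056 + 10.938699 + 5.944975) = 2.99·20.642730 = 61.721763 m
LSR: p² = d² − 2 + 2cos(α−β) + 2d(sin α + sin β) = 94.322501; p = √p² = 9.711977; φ = atan2(−cos α − cos β, d + sin α + sin β) − atan2(−2, p) = 0.194683 rad; t = (φ − α) mod 2π = 2.892428 rad, q = (φ − β) mod 2π = 0.030088 rad → L = 2.99·(2.892428 + 9.711977 + 0.030088) = 2.99·12.634492 = 37.777132 m
RSL: p² = d² − 2 + 2cos(α−β) − 2d(sin α + sin β) = 105.137337; p = √p² = 10.253650; φ = atan2(cos α + cos β, d − sin α − sin β) − atan2(2, p) = -0.184653 rad; t = (α − φ) mod 2π = 3.770094 rad, q = (β − φ) mod 2π = 0.349248 rad → L = 2.99·(3.770094 + 10.253650 + 0.349248) = 2.99·14.372992 = 42.975246 m
RLR: c = (6 − d² + 2cos(α−β) + 2d(sin α − sin β))/8 = -13.956893, |c| > 1 → infeasible
LRL: c = (6 − d² + 2cos(α−β) − 2d(sin α − sin β))/8 = -10.936848, |c| > 1 → infeasible
Shortest: LSR with L = 37.777132 m ≈ 37.7771 m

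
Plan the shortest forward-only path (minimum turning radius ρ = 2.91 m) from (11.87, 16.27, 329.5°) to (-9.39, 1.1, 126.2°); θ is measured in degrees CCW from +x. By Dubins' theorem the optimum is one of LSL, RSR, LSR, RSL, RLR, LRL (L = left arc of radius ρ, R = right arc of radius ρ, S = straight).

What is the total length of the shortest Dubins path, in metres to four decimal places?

30.9105 m

Let ψ = atan2(Δy, Δx) = atan2(-15.17, -21.26) = -144.4904° be the start→goal bearing.
Normalize: d = |goal − start| / ρ = 26.117360/2.91 = 8.975038, α = (θ_start − ψ) mod 360° = 113.9904° = 1.989507 rad, β = (θ_goal − ψ) mod 360° = 270.6904° = 4.724438 rad.
Common terms: sin α = 0.913614, cos α = -0.406583, sin β = -0.999927, cos β = 0.012049, cos(α−β) = -0.918446, d² = 80.551304. Work in radians in the unit-radius frame; every candidate has L = ρ·(t + p + q).
LSL: p² = 2 + d² − 2cos(α−β) + 2d(sin α − sin β) = 118.736406; p = √p² = 10.896624; φ = atan2(cos β − cos α, d + sin α − sin β) = 0.038428 rad; t = (φ − α) mod 2π = 4.332106 rad, q = (β − φ) mod 2π = 4.686010 rad → L = 2.91·(4.332106 + 10.896624 + 4.686010) = 2.91·19.914740 = 57.951893 m
RSR: p² = 2 + d² − 2cos(α−β) + 2d(sin β − sin α) = 50.039988; p = √p² = 7.073895; φ = atan2(cos α − cos β, d − sin α + sin β) = -0.059214 rad; t = (α − φ) mod 2π = 2.048722 rad, q = (φ − β) mod 2π = 1.499533 rad → L = 2.91·(2.048722 + 7.073895 + 1.499533) = 2.91·10.622149 = 30.910454 m
LSR: p² = d² − 2 + 2cos(α−β) + 2d(sin α + sin β) = 75.165075; p = √p² = 8.669779; φ = atan2(−cos α − cos β, d + sin α + sin β) − atan2(−2, p) = 0.271077 rad; t = (φ − α) mod 2π = 4.564755 rad, q = (φ − β) mod 2π = 1.829824 rad → L = 2.91·(4.564755 + 8.669779 + 1.829824) = 2.91·15.064358 = 43.837283 m
RSL: p² = d² − 2 + 2cos(α−β) − 2d(sin α + sin β) = 78.263748; p = √p² = 8.846680; φ = atan2(cos α + cos β, d − sin α − sin β) − atan2(2, p) = -0.265849 rad; t = (α − φ) mod 2π = 2.255356 rad, q = (β − φ) mod 2π = 4.990287 rad → L = 2.91·(2.255356 + 8.846680 + 4.990287) = 2.91·16.092323 = 46.828661 m
RLR: c = (6 − d² + 2cos(α−β) + 2d(sin α − sin β))/8 = -5.254999, |c| > 1 → infeasible
LRL: c = (6 − d² + 2cos(α−β) − 2d(sin α − sin β))/8 = -13.842051, |c| > 1 → infeasible
Shortest: RSR with L = 30.910454 m ≈ 30.9105 m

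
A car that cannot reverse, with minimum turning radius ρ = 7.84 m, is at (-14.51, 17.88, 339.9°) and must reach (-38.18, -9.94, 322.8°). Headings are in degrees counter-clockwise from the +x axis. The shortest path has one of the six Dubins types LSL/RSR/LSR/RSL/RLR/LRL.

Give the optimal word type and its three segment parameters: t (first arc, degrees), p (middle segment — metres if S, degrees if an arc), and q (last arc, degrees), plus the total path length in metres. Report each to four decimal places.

RSL: t = 165.3095°, p = 14.8235 m, q = 148.2095°, L = 57.7235 m

Let ψ = atan2(Δy, Δx) = atan2(-27.82, -23.67) = -130.3920° be the start→goal bearing.
Normalize: d = |goal − start| / ρ = 36.526994/7.84 = 4.659055, α = (θ_start − ψ) mod 360° = 110.2920° = 1.924959 rad, β = (θ_goal − ψ) mod 360° = 93.1920° = 1.626508 rad.
Common terms: sin α = 0.937937, cos α = -0.346805, sin β = 0.998449, cos β = -0.055683, cos(α−β) = 0.955793, d² = 21.706797. Work in radians in the unit-radius frame; every candidate has L = ρ·(t + p + q).
LSL: p² = 2 + d² − 2cos(α−β) + 2d(sin α − sin β) = 21.231360; p = √p² = 4.607750; φ = atan2(cos β − cos α, d + sin α − sin β) = 0.063223 rad; t = (φ − α) mod 2π = 4.421450 rad, q = (β − φ) mod 2π = 1.563285 rad → L = 7.84·(4.421450 + 4.607750 + 1.563285) = 7.84·10.592484 = 83.045074 m
RSR: p² = 2 + d² − 2cos(α−β) + 2d(sin β − sin α) = 22.359062; p = √p² = 4.728537; φ = atan2(cos α − cos β, d − sin α + sin β) = -0.061606 rad; t = (α − φ) mod 2π = 1.986565 rad, q = (φ − β) mod 2π = 4.595072 rad → L = 7.84·(1.986565 + 4.728537 + 4.595072) = 7.84·11.310174 = 88.671761 m
LSR: p² = d² − 2 + 2cos(α−β) + 2d(sin α + sin β) = 39.661840; p = √p² = 6.297765; φ = atan2(−cos α − cos β, d + sin α + sin β) − atan2(−2, p) = 0.368449 rad; t = (φ − α) mod 2π = 4.726676 rad, q = (φ − β) mod 2π = 5.025127 rad → L = 7.84·(4.726676 + 6.297765 + 5.025127) = 7.84·16.049567 = 125.828608 m
RSL: p² = d² − 2 + 2cos(α−β) − 2d(sin α + sin β) = 3.574926; p = √p² = 1.890748; φ = atan2(cos α + cos β, d − sin α − sin β) − atan2(2, p) = -0.960236 rad; t = (α − φ) mod 2π = 2.885195 rad, q = (β − φ) mod 2π = 2.586744 rad → L = 7.84·(2.885195 + 1.890748 + 2.586744) = 7.84·7.362687 = 57.723463 m
RLR: c = (6 − d² + 2cos(α−β) + 2d(sin α − sin β))/8 = -1.794883, |c| > 1 → infeasible
LRL: c = (6 − d² + 2cos(α−β) − 2d(sin α − sin β))/8 = -1.653920, |c| > 1 → infeasible
Shortest: RSL with L = 57.723463 m ≈ 57.7235 m
Convert RSL to answer units (arcs ×180/π): t = 2.885195·180/π = 165.3095°, p = ρ·p = 7.84·1.890748 = 14.8235 m, q = 2.586744·180/π = 148.2095°, L = 57.7235 m.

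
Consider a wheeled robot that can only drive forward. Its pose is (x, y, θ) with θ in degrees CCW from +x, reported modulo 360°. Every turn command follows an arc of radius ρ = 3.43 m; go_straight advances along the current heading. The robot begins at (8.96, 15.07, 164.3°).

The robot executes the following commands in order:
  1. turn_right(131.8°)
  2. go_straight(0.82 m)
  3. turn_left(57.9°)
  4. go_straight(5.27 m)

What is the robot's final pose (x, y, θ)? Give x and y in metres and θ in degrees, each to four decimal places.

set_pose: (x, y, θ) = (8.9600, 15.0700, 164.3000°), ρ = 3.43
turn_right(131.8°): centre at ρ to the right, rotate −131.8° → (8.0452, 21.2649, 32.5000°)
go_straight(0.82): x += 0.82·cos θ, y += 0.82·sin θ → (8.7368, 21.7055, 32.5000°)
turn_left(57.9°): centre at ρ to the left, rotate +57.9° → (10.3238, 24.6222, 90.4000°)
go_straight(5.27): x += 5.27·cos θ, y += 5.27·sin θ → (10.2870, 29.8921, 90.4000°)

(10.2870, 29.8921, 90.4000°)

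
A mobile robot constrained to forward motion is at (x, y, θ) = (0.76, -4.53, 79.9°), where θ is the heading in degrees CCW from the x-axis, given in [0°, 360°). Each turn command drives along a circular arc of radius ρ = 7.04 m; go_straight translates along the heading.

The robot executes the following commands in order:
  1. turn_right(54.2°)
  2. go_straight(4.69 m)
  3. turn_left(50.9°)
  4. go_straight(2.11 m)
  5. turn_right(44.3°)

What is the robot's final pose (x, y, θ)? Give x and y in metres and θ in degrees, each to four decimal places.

set_pose: (x, y, θ) = (0.7600, -4.5300, 79.9000°), ρ = 7.04
turn_right(54.2°): centre at ρ to the right, rotate −54.2° → (4.6379, 0.5790, 25.7000°)
go_straight(4.69): x += 4.69·cos θ, y += 4.69·sin θ → (8.8640, 2.6129, 25.7000°)
turn_left(50.9°): centre at ρ to the left, rotate +50.9° → (12.6594, 7.3249, 76.6000°)
go_straight(2.11): x += 2.11·cos θ, y += 2.11·sin θ → (13.1484, 9.3775, 76.6000°)
turn_right(44.3°): centre at ρ to the right, rotate −44.3° → (16.2349, 13.6966, 32.3000°)

(16.2349, 13.6966, 32.3000°)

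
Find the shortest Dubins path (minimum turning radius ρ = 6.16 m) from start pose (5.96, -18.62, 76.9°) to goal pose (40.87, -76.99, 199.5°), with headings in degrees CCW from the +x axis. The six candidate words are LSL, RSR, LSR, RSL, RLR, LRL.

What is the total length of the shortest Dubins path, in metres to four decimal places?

83.3094 m

Let ψ = atan2(Δy, Δx) = atan2(-58.37, 34.91) = -59.1171° be the start→goal bearing.
Normalize: d = |goal − start| / ρ = 68.012977/6.16 = 11.041068, α = (θ_start − ψ) mod 360° = 136.0171° = 2.373947 rad, β = (θ_goal − ψ) mod 360° = 258.6171° = 4.513721 rad.
Common terms: sin α = 0.694443, cos α = -0.719548, sin β = -0.980330, cos β = -0.197364, cos(α−β) = -0.538771, d² = 121.905175. Work in radians in the unit-radius frame; every candidate has L = ρ·(t + p + q).
LSL: p² = 2 + d² − 2cos(α−β) + 2d(sin α − sin β) = 161.965287; p = √p² = 12.726558; φ = atan2(cos β − cos α, d + sin α − sin β) = 0.041043 rad; t = (φ − α) mod 2π = 3.950281 rad, q = (β − φ) mod 2π = 4.472678 rad → L = 6.16·(3.950281 + 12.726558 + 4.472678) = 6.16·21.149517 = 130.281027 m
RSR: p² = 2 + d² − 2cos(α−β) + 2d(sin β − sin α) = 88.000145; p = √p² = 9.380839; φ = atan2(cos α − cos β, d − sin α + sin β) = -0.055694 rad; t = (α − φ) mod 2π = 2.429641 rad, q = (φ − β) mod 2π = 1.713771 rad → L = 6.16·(2.429641 + 9.380839 + 1.713771) = 6.16·13.524251 = 83.309386 m
LSR: p² = d² − 2 + 2cos(α−β) + 2d(sin α + sin β) = 112.514632; p = √p² = 10.607291; φ = atan2(−cos α − cos β, d + sin α + sin β) − atan2(−2, p) = 0.271409 rad; t = (φ − α) mod 2π = 4.180647 rad, q = (φ − β) mod 2π = 2.040874 rad → L = 6.16·(4.180647 + 10.607291 + 2.040874) = 6.16·16.828812 = 103.665484 m
RSL: p² = d² − 2 + 2cos(α−β) − 2d(sin α + sin β) = 125.140634; p = √p² = 11.186627; φ = atan2(cos α + cos β, d − sin α − sin β) − atan2(2, p) = -0.257689 rad; t = (α − φ) mod 2π = 2.631636 rad, q = (β − φ) mod 2π = 4.771410 rad → L = 6.16·(2.631636 + 11.186627 + 4.771410) = 6.16·18.589674 = 114.512389 m
RLR: c = (6 − d² + 2cos(α−β) + 2d(sin α − sin β))/8 = -10.000018, |c| > 1 → infeasible
LRL: c = (6 − d² + 2cos(α−β) − 2d(sin α − sin β))/8 = -19.245661, |c| > 1 → infeasible
Shortest: RSR with L = 83.309386 m ≈ 83.3094 m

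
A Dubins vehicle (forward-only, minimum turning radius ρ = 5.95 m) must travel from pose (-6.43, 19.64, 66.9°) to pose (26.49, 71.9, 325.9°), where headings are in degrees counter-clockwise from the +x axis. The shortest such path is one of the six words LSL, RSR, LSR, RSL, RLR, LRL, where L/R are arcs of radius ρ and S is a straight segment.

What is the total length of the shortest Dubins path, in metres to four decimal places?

Let ψ = atan2(Δy, Δx) = atan2(52.26, 32.92) = 57.7921° be the start→goal bearing.
Normalize: d = |goal − start| / ρ = 61.764342/5.95 = 10.380562, α = (θ_start − ψ) mod 360° = 9.1079° = 0.158964 rad, β = (θ_goal − ψ) mod 360° = 268.1079° = 4.679366 rad.
Common terms: sin α = 0.158295, cos α = 0.987392, sin β = -0.999455, cos β = -0.033017, cos(α−β) = -0.190809, d² = 107.756062. Work in radians in the unit-radius frame; every candidate has L = ρ·(t + p + q).
LSL: p² = 2 + d² − 2cos(α−β) + 2d(sin α − sin β) = 134.173867; p = √p² = 11.583344; φ = atan2(cos β − cos α, d + sin α − sin β) = -0.088207 rad; t = (φ − α) mod 2π = 6.036015 rad, q = (β − φ) mod 2π = 4.767573 rad → L = 5.95·(6.036015 + 11.583344 + 4.767573) = 5.95·22.386932 = 133.202248 m
RSR: p² = 2 + d² − 2cos(α−β) + 2d(sin β − sin α) = 86.101494; p = √p² = 9.279089; φ = atan2(cos α − cos β, d − sin α + sin β) = 0.110191 rad; t = (α − φ) mod 2π = 0.048772 rad, q = (φ − β) mod 2π = 1.714010 rad → L = 5.95·(0.048772 + 9.279089 + 1.714010) = 5.95·11.041872 = 65.699136 m
LSR: p² = d² − 2 + 2cos(α−β) + 2d(sin α + sin β) = 87.911022; p = √p² = 9.376088; φ = atan2(−cos α − cos β, d + sin α + sin β) − atan2(−2, p) = 0.110445 rad; t = (φ − α) mod 2π = 6.234667 rad, q = (φ − β) mod 2π = 1.714264 rad → L = 5.95·(6.234667 + 9.376088 + 1.714264) = 5.95·17.325019 = 103.083860 m
RSL: p² = d² − 2 + 2cos(α−β) − 2d(sin α + sin β) = 122.837867; p = √p² = 11.083225; φ = atan2(cos α + cos β, d − sin α − sin β) − atan2(2, p) = -0.093689 rad; t = (α − φ) mod 2π = 0.252652 rad, q = (β − φ) mod 2π = 4.773055 rad → L = 5.95·(0.252652 + 11.083225 + 4.773055) = 5.95·16.108932 = 95.848144 m
RLR: c = (6 − d² + 2cos(α−β) + 2d(sin α − sin β))/8 = -9.762687, |c| > 1 → infeasible
LRL: c = (6 − d² + 2cos(α−β) − 2d(sin α − sin β))/8 = -15.771733, |c| > 1 → infeasible
Shortest: RSR with L = 65.699136 m ≈ 65.6991 m

65.6991 m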